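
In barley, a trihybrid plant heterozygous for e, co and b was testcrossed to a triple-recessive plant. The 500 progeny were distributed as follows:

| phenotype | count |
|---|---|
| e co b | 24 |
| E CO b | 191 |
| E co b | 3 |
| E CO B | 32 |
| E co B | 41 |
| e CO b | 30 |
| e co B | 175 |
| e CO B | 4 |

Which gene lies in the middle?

The two most frequent reciprocal classes, E CO b and e co B, are the parental types, so the F1 was E CO b / e co B.
The two rarest classes, E co b and e CO B, are the double crossovers. Comparing them with the parentals, only the co allele has switched, so co is the middle locus and the order is b – co – e.

co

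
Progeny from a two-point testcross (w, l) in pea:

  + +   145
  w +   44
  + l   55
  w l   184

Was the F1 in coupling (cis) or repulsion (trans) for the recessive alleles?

cis

The two most frequent classes are + + (145) and w l (184); these are the parental (non-recombinant) types.
So the F1 carried + + on one chromosome and w l on the other — the recessive alleles are on the same chromosome (cis / coupling).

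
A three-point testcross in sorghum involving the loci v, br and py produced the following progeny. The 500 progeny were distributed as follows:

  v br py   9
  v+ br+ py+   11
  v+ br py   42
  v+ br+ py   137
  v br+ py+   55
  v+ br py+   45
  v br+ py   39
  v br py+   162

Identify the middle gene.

The two most frequent reciprocal classes, v+ br+ py and v br py+, are the parental types, so the F1 was v+ br+ py / v br py+.
The two rarest classes, v+ br+ py+ and v br py, are the double crossovers. Comparing them with the parentals, only the py allele has switched, so py is the middle locus and the order is br – py – v.

py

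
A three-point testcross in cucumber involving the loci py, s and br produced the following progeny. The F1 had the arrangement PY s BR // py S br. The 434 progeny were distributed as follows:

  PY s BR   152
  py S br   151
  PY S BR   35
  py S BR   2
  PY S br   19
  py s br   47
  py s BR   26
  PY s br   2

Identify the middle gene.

br

The two rarest classes, PY s br and py S BR, are the double crossovers. Comparing them with the parentals, only the br allele has switched, so br is the middle locus and the order is py – br – s.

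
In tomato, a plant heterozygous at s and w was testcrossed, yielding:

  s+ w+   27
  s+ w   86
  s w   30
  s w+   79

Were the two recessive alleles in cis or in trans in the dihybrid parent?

trans

The two most frequent classes are s+ w (86) and s w+ (79); these are the parental (non-recombinant) types.
So the F1 carried s+ w on one chromosome and s w+ on the other — the recessive alleles are on opposite chromosomes (trans / repulsion).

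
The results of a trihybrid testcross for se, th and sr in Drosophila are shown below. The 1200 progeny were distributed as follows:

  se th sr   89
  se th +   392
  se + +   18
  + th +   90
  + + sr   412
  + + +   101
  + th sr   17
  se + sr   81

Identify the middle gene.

The two most frequent reciprocal classes, + + sr and se th +, are the parental types, so the F1 was + + sr / se th +.
The two rarest classes, + th sr and se + +, are the double crossovers. Comparing them with the parentals, only the th allele has switched, so th is the middle locus and the order is sr – th – se.

th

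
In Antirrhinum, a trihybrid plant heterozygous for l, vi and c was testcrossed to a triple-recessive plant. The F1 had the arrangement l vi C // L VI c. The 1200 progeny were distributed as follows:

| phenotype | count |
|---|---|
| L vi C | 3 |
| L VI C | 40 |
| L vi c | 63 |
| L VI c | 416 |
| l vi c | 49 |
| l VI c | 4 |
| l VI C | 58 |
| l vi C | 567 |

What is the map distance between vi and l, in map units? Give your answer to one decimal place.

The two rarest classes, L vi C and l VI c, are the double crossovers. Comparing them with the parentals, only the l allele has switched, so l is the middle locus and the order is vi – l – c.
Crossovers in the vi–l interval produce the single-crossover classes l VI C and L vi c (58 + 63 = 121) plus the double crossovers (7).
RF(vi–l) = (121 + 7) / 1200 = 128/1200 = 0.1067 → 10.7 map units.

10.7 map units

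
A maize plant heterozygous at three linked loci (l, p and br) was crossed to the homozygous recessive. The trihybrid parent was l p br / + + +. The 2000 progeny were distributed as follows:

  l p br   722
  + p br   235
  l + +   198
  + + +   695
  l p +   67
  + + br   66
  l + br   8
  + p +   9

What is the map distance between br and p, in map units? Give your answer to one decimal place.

7.5 map units

The two rarest classes, l + br and + p +, are the double crossovers. Comparing them with the parentals, only the p allele has switched, so p is the middle locus and the order is br – p – l.
Crossovers in the br–p interval produce the single-crossover classes l p + and + + br (67 + 66 = 133) plus the double crossovers (17).
RF(br–p) = (133 + 17) / 2000 = 150/2000 = 0.0750 → 7.5 map units.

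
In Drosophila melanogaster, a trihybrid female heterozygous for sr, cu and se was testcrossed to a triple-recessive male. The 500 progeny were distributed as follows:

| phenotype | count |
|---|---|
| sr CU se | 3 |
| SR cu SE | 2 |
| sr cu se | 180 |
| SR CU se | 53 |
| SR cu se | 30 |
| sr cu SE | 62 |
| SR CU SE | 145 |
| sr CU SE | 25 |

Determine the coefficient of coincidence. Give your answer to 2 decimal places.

0.35

The two most frequent reciprocal classes, sr cu se and SR CU SE, are the parental types, so the F1 was sr cu se / SR CU SE.
The two rarest classes, sr CU se and SR cu SE, are the double crossovers. Comparing them with the parentals, only the cu allele has switched, so cu is the middle locus and the order is se – cu – sr.
se–cu: (115 + 5)/500 = 0.2400; cu–sr: (55 + 5)/500 = 0.1200.
Expected DCO frequency = 0.2400 × 0.1200 ≈ 0.02880; observed = 5/500 ≈ 0.01000.
Coefficient of coincidence = 0.01000/0.02880 ≈ 0.35.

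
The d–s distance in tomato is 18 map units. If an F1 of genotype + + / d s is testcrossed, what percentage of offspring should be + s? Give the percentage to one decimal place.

A map distance of 18 map units corresponds to a recombination frequency of 0.180.
The F1 is + + / d s, so + s is a recombinant gamete class with expected frequency r/2 = 0.180/2 = 0.0900.
That is 0.0900 = 9.0% of the progeny.

9.0%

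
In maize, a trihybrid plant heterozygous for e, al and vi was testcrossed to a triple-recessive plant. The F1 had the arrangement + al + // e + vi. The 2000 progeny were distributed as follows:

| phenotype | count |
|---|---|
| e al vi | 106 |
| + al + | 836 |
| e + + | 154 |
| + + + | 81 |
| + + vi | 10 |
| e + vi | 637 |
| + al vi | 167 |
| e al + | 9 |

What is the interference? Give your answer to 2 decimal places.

The two rarest classes, e al + and + + vi, are the double crossovers. Comparing them with the parentals, only the e allele has switched, so e is the middle locus and the order is al – e – vi.
al–e: (187 + 19)/2000 = 0.1030; e–vi: (321 + 19)/2000 = 0.1700.
Expected DCO frequency = 0.1030 × 0.1700 ≈ 0.01751; observed = 19/2000 ≈ 0.00950.
Coefficient of coincidence = 0.00950/0.01751 ≈ 0.54; interference = 1 − 0.54 = 0.46.

0.46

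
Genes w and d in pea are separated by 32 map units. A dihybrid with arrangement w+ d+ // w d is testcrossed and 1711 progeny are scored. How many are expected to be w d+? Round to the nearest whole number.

274

A map distance of 32 map units corresponds to a recombination frequency of 0.320.
The F1 is w+ d+ / w d, so w d+ is a recombinant gamete class with expected frequency r/2 = 0.320/2 = 0.1600.
Expected number = 0.1600 × 1711 = 273.76 ≈ 274.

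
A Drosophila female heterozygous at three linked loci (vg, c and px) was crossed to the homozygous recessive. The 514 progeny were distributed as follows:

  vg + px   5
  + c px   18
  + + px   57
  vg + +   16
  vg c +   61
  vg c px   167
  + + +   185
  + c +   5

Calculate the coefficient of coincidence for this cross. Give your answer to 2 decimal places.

The two most frequent reciprocal classes, + + + and vg c px, are the parental types, so the F1 was + + + / vg c px.
The two rarest classes, + c + and vg + px, are the double crossovers. Comparing them with the parentals, only the c allele has switched, so c is the middle locus and the order is px – c – vg.
px–c: (118 + 10)/514 = 0.2490; c–vg: (34 + 10)/514 = 0.0856.
Expected DCO frequency = 0.2490 × 0.0856 ≈ 0.02131; observed = 10/514 ≈ 0.01946.
Coefficient of coincidence = 0.01946/0.02131 ≈ 0.91.

0.91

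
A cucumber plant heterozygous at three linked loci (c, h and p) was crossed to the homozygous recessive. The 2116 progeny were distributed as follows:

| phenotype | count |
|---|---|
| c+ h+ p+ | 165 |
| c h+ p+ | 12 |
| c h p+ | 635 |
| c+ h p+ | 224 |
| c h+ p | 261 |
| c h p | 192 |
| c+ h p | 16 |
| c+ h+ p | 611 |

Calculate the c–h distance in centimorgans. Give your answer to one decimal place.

The two most frequent reciprocal classes, c h p+ and c+ h+ p, are the parental types, so the F1 was c h p+ / c+ h+ p.
The two rarest classes, c h+ p+ and c+ h p, are the double crossovers. Comparing them with the parentals, only the h allele has switched, so h is the middle locus and the order is p – h – c.
Crossovers in the h–c interval produce the single-crossover classes c+ h p+ and c h+ p (224 + 261 = 485) plus the double crossovers (28).
RF(h–c) = (485 + 28) / 2116 = 513/2116 = 0.2424 → 24.2 centimorgans.

24.2 centimorgans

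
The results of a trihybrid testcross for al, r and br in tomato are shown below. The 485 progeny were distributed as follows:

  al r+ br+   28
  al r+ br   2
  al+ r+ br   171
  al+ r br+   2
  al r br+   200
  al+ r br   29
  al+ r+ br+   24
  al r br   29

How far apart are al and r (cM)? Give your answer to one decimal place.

12.6 cM

The two most frequent reciprocal classes, al+ r+ br and al r br+, are the parental types, so the F1 was al+ r+ br / al r br+.
The two rarest classes, al r+ br and al+ r br+, are the double crossovers. Comparing them with the parentals, only the al allele has switched, so al is the middle locus and the order is br – al – r.
Crossovers in the al–r interval produce the single-crossover classes al+ r br and al r+ br+ (29 + 28 = 57) plus the double crossovers (4).
RF(al–r) = (57 + 4) / 485 = 61/485 = 0.1258 → 12.6 cM.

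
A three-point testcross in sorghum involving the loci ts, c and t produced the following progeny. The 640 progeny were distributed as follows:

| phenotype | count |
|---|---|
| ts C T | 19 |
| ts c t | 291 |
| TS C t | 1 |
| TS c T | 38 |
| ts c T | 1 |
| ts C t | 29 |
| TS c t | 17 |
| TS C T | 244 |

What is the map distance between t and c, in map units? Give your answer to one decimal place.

10.8 map units

The two most frequent reciprocal classes, TS C T and ts c t, are the parental types, so the F1 was TS C T / ts c t.
The two rarest classes, TS C t and ts c T, are the double crossovers. Comparing them with the parentals, only the t allele has switched, so t is the middle locus and the order is ts – t – c.
Crossovers in the t–c interval produce the single-crossover classes TS c T and ts C t (38 + 29 = 67) plus the double crossovers (2).
RF(t–c) = (67 + 2) / 640 = 69/640 = 0.1078 → 10.8 map units.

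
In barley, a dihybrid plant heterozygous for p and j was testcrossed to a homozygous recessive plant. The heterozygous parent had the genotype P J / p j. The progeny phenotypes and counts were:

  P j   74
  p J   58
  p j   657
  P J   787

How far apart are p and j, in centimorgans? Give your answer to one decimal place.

The recombinant classes are P j and p J: 74 + 58 = 132.
Recombination frequency = 132/1576 = 0.0838 ≈ 8.4%, i.e. 8.4 centimorgans.

8.4 centimorgans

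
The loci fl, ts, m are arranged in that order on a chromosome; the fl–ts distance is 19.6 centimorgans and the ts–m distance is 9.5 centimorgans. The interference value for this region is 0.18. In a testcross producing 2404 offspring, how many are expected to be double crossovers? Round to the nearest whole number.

37

Map distances give recombination frequencies of 0.196 and 0.095 for the two intervals.
With interference 0.18 (so coincidence = 0.82), expected double-crossover frequency = 0.196 × 0.095 × 0.82 = 0.01527.
Expected number = 0.01527 × 2404 = 36.71 ≈ 37.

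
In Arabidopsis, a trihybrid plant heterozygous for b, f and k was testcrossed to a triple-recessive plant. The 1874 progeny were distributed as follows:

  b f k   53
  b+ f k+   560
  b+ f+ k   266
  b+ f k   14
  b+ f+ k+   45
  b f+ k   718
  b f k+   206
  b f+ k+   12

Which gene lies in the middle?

k

The two most frequent reciprocal classes, b f+ k and b+ f k+, are the parental types, so the F1 was b f+ k / b+ f k+.
The two rarest classes, b f+ k+ and b+ f k, are the double crossovers. Comparing them with the parentals, only the k allele has switched, so k is the middle locus and the order is f – k – b.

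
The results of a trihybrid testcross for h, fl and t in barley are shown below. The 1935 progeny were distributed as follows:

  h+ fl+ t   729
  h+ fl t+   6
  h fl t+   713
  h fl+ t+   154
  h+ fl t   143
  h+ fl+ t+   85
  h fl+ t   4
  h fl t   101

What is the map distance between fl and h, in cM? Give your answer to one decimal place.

The two most frequent reciprocal classes, h+ fl+ t and h fl t+, are the parental types, so the F1 was h+ fl+ t / h fl t+.
The two rarest classes, h fl+ t and h+ fl t+, are the double crossovers. Comparing them with the parentals, only the h allele has switched, so h is the middle locus and the order is fl – h – t.
Crossovers in the fl–h interval produce the single-crossover classes h+ fl t and h fl+ t+ (143 + 154 = 297) plus the double crossovers (10).
RF(fl–h) = (297 + 10) / 1935 = 307/1935 = 0.1587 → 15.9 cM.

15.9 cM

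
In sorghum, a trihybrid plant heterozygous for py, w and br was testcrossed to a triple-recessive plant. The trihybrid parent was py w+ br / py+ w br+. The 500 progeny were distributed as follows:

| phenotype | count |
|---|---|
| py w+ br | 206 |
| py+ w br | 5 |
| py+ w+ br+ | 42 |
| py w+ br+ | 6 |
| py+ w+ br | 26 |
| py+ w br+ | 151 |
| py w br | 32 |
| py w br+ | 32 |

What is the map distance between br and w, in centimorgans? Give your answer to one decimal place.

The two rarest classes, py w+ br+ and py+ w br, are the double crossovers. Comparing them with the parentals, only the br allele has switched, so br is the middle locus and the order is w – br – py.
Crossovers in the w–br interval produce the single-crossover classes py w br and py+ w+ br+ (32 + 42 = 74) plus the double crossovers (11).
RF(w–br) = (74 + 11) / 500 = 85/500 = 0.1700 → 17.0 centimorgans.

17.0 centimorgans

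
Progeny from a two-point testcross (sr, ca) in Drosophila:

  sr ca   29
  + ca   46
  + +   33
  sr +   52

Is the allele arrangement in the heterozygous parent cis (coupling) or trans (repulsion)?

The two most frequent classes are + ca (46) and sr + (52); these are the parental (non-recombinant) types.
So the F1 carried + ca on one chromosome and sr + on the other — the recessive alleles are on opposite chromosomes (trans / repulsion).

trans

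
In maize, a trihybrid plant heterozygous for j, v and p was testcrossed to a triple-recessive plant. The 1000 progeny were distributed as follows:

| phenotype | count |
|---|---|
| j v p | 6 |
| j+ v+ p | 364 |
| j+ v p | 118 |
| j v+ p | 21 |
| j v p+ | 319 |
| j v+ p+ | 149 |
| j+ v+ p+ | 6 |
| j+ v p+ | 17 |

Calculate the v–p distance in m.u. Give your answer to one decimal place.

The two most frequent reciprocal classes, j+ v+ p and j v p+, are the parental types, so the F1 was j+ v+ p / j v p+.
The two rarest classes, j+ v+ p+ and j v p, are the double crossovers. Comparing them with the parentals, only the p allele has switched, so p is the middle locus and the order is v – p – j.
Crossovers in the v–p interval produce the single-crossover classes j+ v p and j v+ p+ (118 + 149 = 267) plus the double crossovers (12).
RF(v–p) = (267 + 12) / 1000 = 279/1000 = 0.2790 → 27.9 m.u.

27.9 m.u.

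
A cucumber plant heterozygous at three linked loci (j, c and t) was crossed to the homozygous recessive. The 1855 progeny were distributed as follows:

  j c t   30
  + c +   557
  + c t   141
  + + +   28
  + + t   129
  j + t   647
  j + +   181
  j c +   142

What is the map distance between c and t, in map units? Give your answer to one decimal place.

The two most frequent reciprocal classes, + c + and j + t, are the parental types, so the F1 was + c + / j + t.
The two rarest classes, + + + and j c t, are the double crossovers. Comparing them with the parentals, only the c allele has switched, so c is the middle locus and the order is t – c – j.
Crossovers in the t–c interval produce the single-crossover classes + c t and j + + (141 + 181 = 322) plus the double crossovers (58).
RF(t–c) = (322 + 58) / 1855 = 380/1855 = 0.2049 → 20.5 map units.

20.5 map units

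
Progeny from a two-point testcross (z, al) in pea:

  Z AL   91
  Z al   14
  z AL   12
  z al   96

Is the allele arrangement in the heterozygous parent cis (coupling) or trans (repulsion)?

The two most frequent classes are Z AL (91) and z al (96); these are the parental (non-recombinant) types.
So the F1 carried Z AL on one chromosome and z al on the other — the recessive alleles are on the same chromosome (cis / coupling).

cis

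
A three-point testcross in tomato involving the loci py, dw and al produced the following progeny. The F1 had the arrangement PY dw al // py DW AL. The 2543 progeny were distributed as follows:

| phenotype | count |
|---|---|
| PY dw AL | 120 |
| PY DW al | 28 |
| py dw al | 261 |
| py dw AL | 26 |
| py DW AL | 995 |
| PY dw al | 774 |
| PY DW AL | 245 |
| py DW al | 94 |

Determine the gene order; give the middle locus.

dw

The two rarest classes, PY DW al and py dw AL, are the double crossovers. Comparing them with the parentals, only the dw allele has switched, so dw is the middle locus and the order is py – dw – al.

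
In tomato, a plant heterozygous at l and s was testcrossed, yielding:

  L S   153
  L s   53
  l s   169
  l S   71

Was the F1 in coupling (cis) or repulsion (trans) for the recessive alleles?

cis

The two most frequent classes are L S (153) and l s (169); these are the parental (non-recombinant) types.
So the F1 carried L S on one chromosome and l s on the other — the recessive alleles are on the same chromosome (cis / coupling).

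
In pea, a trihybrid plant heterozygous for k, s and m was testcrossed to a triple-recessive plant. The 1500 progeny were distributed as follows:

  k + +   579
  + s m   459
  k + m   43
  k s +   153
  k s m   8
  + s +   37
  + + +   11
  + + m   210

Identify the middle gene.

k

The two most frequent reciprocal classes, + s m and k + +, are the parental types, so the F1 was + s m / k + +.
The two rarest classes, k s m and + + +, are the double crossovers. Comparing them with the parentals, only the k allele has switched, so k is the middle locus and the order is s – k – m.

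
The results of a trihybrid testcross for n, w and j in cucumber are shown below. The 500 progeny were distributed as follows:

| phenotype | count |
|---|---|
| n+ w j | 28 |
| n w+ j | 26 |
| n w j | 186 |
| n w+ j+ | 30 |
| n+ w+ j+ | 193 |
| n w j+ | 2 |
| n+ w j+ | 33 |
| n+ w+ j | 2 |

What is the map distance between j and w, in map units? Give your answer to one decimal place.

The two most frequent reciprocal classes, n w j and n+ w+ j+, are the parental types, so the F1 was n w j / n+ w+ j+.
The two rarest classes, n w j+ and n+ w+ j, are the double crossovers. Comparing them with the parentals, only the j allele has switched, so j is the middle locus and the order is w – j – n.
Crossovers in the w–j interval produce the single-crossover classes n w+ j and n+ w j+ (26 + 33 = 59) plus the double crossovers (4).
RF(w–j) = (59 + 4) / 500 = 63/500 = 0.1260 → 12.6 map units.

12.6 map units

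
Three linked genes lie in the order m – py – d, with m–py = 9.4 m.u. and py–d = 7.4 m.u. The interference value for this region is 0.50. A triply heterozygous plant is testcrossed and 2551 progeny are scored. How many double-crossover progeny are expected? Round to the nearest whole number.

9

Map distances give recombination frequencies of 0.094 and 0.074 for the two intervals.
With interference 0.50 (so coincidence = 0.50), expected double-crossover frequency = 0.094 × 0.074 × 0.50 = 0.00348.
Expected number = 0.00348 × 2551 = 8.87 ≈ 9.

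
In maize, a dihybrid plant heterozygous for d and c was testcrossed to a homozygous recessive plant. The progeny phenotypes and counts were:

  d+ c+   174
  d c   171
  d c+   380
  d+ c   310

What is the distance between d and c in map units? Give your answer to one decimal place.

33.3 map units

The two most frequent classes, d+ c (310) and d c+ (380), are the parental types, so the F1 was d+ c / d c+.
The recombinant classes are d+ c+ and d c: 174 + 171 = 345.
Recombination frequency = 345/1035 = 0.3333 ≈ 33.3%, i.e. 33.3 map units.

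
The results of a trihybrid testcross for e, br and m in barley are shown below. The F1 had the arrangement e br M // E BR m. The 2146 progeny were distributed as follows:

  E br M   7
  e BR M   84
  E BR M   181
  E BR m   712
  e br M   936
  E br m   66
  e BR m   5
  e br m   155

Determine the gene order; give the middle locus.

e

The two rarest classes, E br M and e BR m, are the double crossovers. Comparing them with the parentals, only the e allele has switched, so e is the middle locus and the order is m – e – br.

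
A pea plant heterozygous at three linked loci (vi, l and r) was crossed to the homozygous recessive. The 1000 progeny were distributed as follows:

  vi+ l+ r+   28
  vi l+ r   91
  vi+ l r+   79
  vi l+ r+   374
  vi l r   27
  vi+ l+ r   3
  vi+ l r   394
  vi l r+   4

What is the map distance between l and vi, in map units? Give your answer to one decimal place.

The two most frequent reciprocal classes, vi+ l r and vi l+ r+, are the parental types, so the F1 was vi+ l r / vi l+ r+.
The two rarest classes, vi+ l+ r and vi l r+, are the double crossovers. Comparing them with the parentals, only the l allele has switched, so l is the middle locus and the order is vi – l – r.
Crossovers in the vi–l interval produce the single-crossover classes vi l r and vi+ l+ r+ (27 + 28 = 55) plus the double crossovers (7).
RF(vi–l) = (55 + 7) / 1000 = 62/1000 = 0.0620 → 6.2 map units.

6.2 map units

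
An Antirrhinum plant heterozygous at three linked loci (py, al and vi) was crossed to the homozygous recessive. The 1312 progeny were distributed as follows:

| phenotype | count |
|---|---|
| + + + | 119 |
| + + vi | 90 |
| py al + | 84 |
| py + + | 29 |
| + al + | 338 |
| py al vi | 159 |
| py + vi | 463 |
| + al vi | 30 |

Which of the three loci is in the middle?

The two most frequent reciprocal classes, py + vi and + al +, are the parental types, so the F1 was py + vi / + al +.
The two rarest classes, py + + and + al vi, are the double crossovers. Comparing them with the parentals, only the vi allele has switched, so vi is the middle locus and the order is al – vi – py.

vi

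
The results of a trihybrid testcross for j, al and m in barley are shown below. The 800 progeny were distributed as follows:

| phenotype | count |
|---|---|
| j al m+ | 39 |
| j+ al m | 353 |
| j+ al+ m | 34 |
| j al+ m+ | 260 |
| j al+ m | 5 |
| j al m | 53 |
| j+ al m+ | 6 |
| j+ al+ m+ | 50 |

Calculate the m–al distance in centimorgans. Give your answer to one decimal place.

10.5 centimorgans

The two most frequent reciprocal classes, j+ al m and j al+ m+, are the parental types, so the F1 was j+ al m / j al+ m+.
The two rarest classes, j+ al m+ and j al+ m, are the double crossovers. Comparing them with the parentals, only the m allele has switched, so m is the middle locus and the order is j – m – al.
Crossovers in the m–al interval produce the single-crossover classes j+ al+ m and j al m+ (34 + 39 = 73) plus the double crossovers (11).
RF(m–al) = (73 + 11) / 800 = 84/800 = 0.1050 → 10.5 centimorgans.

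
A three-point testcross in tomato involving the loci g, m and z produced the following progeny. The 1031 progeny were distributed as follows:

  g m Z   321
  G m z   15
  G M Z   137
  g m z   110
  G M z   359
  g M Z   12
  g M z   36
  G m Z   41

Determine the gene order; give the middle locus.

m

The two most frequent reciprocal classes, G M z and g m Z, are the parental types, so the F1 was G M z / g m Z.
The two rarest classes, G m z and g M Z, are the double crossovers. Comparing them with the parentals, only the m allele has switched, so m is the middle locus and the order is g – m – z.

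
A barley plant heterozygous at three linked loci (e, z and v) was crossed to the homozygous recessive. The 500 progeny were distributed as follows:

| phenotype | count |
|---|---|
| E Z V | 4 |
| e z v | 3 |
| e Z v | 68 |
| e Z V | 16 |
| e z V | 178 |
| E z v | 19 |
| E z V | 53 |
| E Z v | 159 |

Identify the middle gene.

v

The two most frequent reciprocal classes, e z V and E Z v, are the parental types, so the F1 was e z V / E Z v.
The two rarest classes, e z v and E Z V, are the double crossovers. Comparing them with the parentals, only the v allele has switched, so v is the middle locus and the order is e – v – z.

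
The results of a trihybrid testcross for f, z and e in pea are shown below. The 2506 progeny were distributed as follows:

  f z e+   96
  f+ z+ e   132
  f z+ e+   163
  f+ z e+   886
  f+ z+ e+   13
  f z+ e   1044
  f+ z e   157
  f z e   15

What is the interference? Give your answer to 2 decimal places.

0.21

The two most frequent reciprocal classes, f+ z e+ and f z+ e, are the parental types, so the F1 was f+ z e+ / f z+ e.
The two rarest classes, f+ z+ e+ and f z e, are the double crossovers. Comparing them with the parentals, only the z allele has switched, so z is the middle locus and the order is f – z – e.
f–z: (228 + 28)/2506 = 0.1022; z–e: (320 + 28)/2506 = 0.1389.
Expected DCO frequency = 0.1022 × 0.1389 ≈ 0.01420; observed = 28/2506 ≈ 0.01117.
Coefficient of coincidence = 0.01117/0.01420 ≈ 0.79; interference = 1 − 0.79 = 0.21.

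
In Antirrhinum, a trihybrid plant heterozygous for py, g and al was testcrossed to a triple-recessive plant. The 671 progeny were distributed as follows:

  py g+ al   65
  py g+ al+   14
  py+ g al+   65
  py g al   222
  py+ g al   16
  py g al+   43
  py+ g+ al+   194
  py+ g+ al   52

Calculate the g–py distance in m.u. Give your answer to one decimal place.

The two most frequent reciprocal classes, py g al and py+ g+ al+, are the parental types, so the F1 was py g al / py+ g+ al+.
The two rarest classes, py+ g al and py g+ al+, are the double crossovers. Comparing them with the parentals, only the py allele has switched, so py is the middle locus and the order is g – py – al.
Crossovers in the g–py interval produce the single-crossover classes py g+ al and py+ g al+ (65 + 65 = 130) plus the double crossovers (30).
RF(g–py) = (130 + 30) / 671 = 160/671 = 0.2385 → 23.8 m.u.

23.8 m.u.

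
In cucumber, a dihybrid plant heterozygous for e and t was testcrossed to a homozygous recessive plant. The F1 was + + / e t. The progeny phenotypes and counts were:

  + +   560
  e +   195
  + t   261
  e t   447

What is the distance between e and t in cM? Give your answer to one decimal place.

31.2 cM

The recombinant classes are + t and e +: 261 + 195 = 456.
Recombination frequency = 456/1463 = 0.3117 ≈ 31.2%, i.e. 31.2 cM.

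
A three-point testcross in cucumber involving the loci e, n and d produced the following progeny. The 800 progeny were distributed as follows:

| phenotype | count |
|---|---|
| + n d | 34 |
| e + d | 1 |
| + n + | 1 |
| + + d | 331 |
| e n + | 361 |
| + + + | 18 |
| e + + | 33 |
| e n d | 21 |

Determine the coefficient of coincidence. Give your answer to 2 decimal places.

The two most frequent reciprocal classes, + + d and e n +, are the parental types, so the F1 was + + d / e n +.
The two rarest classes, e + d and + n +, are the double crossovers. Comparing them with the parentals, only the e allele has switched, so e is the middle locus and the order is n – e – d.
n–e: (67 + 2)/800 = 0.0862; e–d: (39 + 2)/800 = 0.0512.
Expected DCO frequency = 0.0862 × 0.0512 ≈ 0.00441; observed = 2/800 ≈ 0.00250.
Coefficient of coincidence = 0.00250/0.00441 ≈ 0.57.

0.57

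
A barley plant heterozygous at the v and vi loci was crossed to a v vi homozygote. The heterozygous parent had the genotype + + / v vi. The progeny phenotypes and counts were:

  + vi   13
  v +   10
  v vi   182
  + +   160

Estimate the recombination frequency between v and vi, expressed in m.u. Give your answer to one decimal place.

The recombinant classes are + vi and v +: 13 + 10 = 23.
Recombination frequency = 23/365 = 0.0630 ≈ 6.3%, i.e. 6.3 m.u.

6.3 m.u.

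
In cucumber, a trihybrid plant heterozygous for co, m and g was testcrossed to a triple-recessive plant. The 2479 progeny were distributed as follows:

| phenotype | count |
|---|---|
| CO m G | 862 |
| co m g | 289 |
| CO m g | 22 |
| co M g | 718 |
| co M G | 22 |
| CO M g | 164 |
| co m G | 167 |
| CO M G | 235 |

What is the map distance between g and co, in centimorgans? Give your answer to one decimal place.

The two most frequent reciprocal classes, co M g and CO m G, are the parental types, so the F1 was co M g / CO m G.
The two rarest classes, co M G and CO m g, are the double crossovers. Comparing them with the parentals, only the g allele has switched, so g is the middle locus and the order is m – g – co.
Crossovers in the g–co interval produce the single-crossover classes CO M g and co m G (164 + 167 = 331) plus the double crossovers (44).
RF(g–co) = (331 + 44) / 2479 = 375/2479 = 0.1513 → 15.1 centimorgans.

15.1 centimorgans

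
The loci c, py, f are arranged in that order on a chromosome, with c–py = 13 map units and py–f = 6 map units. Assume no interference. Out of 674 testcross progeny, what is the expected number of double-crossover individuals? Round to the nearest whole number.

5

Map distances give recombination frequencies of 0.130 and 0.060 for the two intervals.
With no interference, expected double-crossover frequency = 0.130 × 0.060 = 0.00780.
Expected number = 0.00780 × 674 = 5.26 ≈ 5.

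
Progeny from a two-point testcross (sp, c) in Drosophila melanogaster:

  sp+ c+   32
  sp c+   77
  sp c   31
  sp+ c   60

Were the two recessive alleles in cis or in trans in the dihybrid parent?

trans

The two most frequent classes are sp+ c (60) and sp c+ (77); these are the parental (non-recombinant) types.
So the F1 carried sp+ c on one chromosome and sp c+ on the other — the recessive alleles are on opposite chromosomes (trans / repulsion).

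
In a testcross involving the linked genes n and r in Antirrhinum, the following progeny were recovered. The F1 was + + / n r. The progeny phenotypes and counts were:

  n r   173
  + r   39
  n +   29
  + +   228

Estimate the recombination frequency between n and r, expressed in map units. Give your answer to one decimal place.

14.5 map units

The recombinant classes are + r and n +: 39 + 29 = 68.
Recombination frequency = 68/469 = 0.1450 ≈ 14.5%, i.e. 14.5 map units.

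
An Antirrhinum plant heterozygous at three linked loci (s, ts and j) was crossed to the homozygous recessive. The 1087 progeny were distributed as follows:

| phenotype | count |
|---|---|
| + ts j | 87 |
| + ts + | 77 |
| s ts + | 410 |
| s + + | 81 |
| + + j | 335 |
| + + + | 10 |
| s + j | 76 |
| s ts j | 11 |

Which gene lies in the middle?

The two most frequent reciprocal classes, s ts + and + + j, are the parental types, so the F1 was s ts + / + + j.
The two rarest classes, s ts j and + + +, are the double crossovers. Comparing them with the parentals, only the j allele has switched, so j is the middle locus and the order is ts – j – s.

j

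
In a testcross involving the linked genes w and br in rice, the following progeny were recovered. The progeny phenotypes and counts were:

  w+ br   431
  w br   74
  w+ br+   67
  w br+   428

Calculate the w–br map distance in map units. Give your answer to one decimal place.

The two most frequent classes, w+ br (431) and w br+ (428), are the parental types, so the F1 was w+ br / w br+.
The recombinant classes are w+ br+ and w br: 67 + 74 = 141.
Recombination frequency = 141/1000 = 0.1410 ≈ 14.1%, i.e. 14.1 map units.

14.1 map units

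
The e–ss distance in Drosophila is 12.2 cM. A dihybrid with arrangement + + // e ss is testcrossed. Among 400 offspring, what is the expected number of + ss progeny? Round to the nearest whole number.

24

A map distance of 12.2 cM corresponds to a recombination frequency of 0.122.
The F1 is + + / e ss, so + ss is a recombinant gamete class with expected frequency r/2 = 0.122/2 = 0.0610.
Expected number = 0.0610 × 400 = 24.40 ≈ 24.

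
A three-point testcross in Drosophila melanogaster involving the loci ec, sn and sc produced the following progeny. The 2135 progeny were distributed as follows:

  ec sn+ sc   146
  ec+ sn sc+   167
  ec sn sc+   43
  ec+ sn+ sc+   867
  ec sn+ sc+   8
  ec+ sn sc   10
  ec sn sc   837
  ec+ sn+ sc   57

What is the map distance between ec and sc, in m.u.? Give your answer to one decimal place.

The two most frequent reciprocal classes, ec+ sn+ sc+ and ec sn sc, are the parental types, so the F1 was ec+ sn+ sc+ / ec sn sc.
The two rarest classes, ec sn+ sc+ and ec+ sn sc, are the double crossovers. Comparing them with the parentals, only the ec allele has switched, so ec is the middle locus and the order is sn – ec – sc.
Crossovers in the ec–sc interval produce the single-crossover classes ec+ sn+ sc and ec sn sc+ (57 + 43 = 100) plus the double crossovers (18).
RF(ec–sc) = (100 + 18) / 2135 = 118/2135 = 0.0553 → 5.5 m.u.

5.5 m.u.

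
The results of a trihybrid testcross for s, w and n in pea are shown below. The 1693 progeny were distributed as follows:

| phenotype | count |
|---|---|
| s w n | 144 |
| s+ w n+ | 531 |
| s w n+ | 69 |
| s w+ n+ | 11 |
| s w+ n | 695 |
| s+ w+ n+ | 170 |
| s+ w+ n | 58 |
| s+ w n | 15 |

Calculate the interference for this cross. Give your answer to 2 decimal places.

The two most frequent reciprocal classes, s+ w n+ and s w+ n, are the parental types, so the F1 was s+ w n+ / s w+ n.
The two rarest classes, s+ w n and s w+ n+, are the double crossovers. Comparing them with the parentals, only the n allele has switched, so n is the middle locus and the order is s – n – w.
s–n: (127 + 26)/1693 = 0.0904; n–w: (314 + 26)/1693 = 0.2008.
Expected DCO frequency = 0.0904 × 0.2008 ≈ 0.01815; observed = 26/1693 ≈ 0.01536.
Coefficient of coincidence = 0.01536/0.01815 ≈ 0.85; interference = 1 − 0.85 = 0.15.

0.15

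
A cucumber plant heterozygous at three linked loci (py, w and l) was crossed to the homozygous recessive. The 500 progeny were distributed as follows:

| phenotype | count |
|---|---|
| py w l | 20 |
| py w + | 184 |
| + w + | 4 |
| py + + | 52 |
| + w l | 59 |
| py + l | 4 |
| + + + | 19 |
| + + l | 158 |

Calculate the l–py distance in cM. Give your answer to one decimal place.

9.4 cM

The two most frequent reciprocal classes, py w + and + + l, are the parental types, so the F1 was py w + / + + l.
The two rarest classes, + w + and py + l, are the double crossovers. Comparing them with the parentals, only the py allele has switched, so py is the middle locus and the order is w – py – l.
Crossovers in the py–l interval produce the single-crossover classes py w l and + + + (20 + 19 = 39) plus the double crossovers (8).
RF(py–l) = (39 + 8) / 500 = 47/500 = 0.0940 → 9.4 cM.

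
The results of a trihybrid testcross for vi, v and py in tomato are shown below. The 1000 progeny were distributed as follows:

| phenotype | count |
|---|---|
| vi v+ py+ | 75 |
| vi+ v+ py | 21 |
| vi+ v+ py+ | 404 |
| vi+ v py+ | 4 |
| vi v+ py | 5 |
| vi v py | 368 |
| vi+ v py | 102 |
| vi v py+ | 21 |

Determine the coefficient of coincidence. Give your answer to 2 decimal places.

The two most frequent reciprocal classes, vi+ v+ py+ and vi v py, are the parental types, so the F1 was vi+ v+ py+ / vi v py.
The two rarest classes, vi+ v py+ and vi v+ py, are the double crossovers. Comparing them with the parentals, only the v allele has switched, so v is the middle locus and the order is vi – v – py.
vi–v: (177 + 9)/1000 = 0.1860; v–py: (42 + 9)/1000 = 0.0510.
Expected DCO frequency = 0.1860 × 0.0510 ≈ 0.00949; observed = 9/1000 ≈ 0.00900.
Coefficient of coincidence = 0.00900/0.00949 ≈ 0.95.

0.95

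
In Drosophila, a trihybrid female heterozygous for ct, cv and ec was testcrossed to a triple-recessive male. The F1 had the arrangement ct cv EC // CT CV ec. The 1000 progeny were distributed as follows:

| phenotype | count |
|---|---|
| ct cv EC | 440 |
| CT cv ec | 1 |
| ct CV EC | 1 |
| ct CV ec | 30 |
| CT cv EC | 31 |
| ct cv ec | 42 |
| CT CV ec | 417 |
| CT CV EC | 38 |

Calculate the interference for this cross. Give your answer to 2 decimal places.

The two rarest classes, ct CV EC and CT cv ec, are the double crossovers. Comparing them with the parentals, only the cv allele has switched, so cv is the middle locus and the order is ec – cv – ct.
ec–cv: (80 + 2)/1000 = 0.0820; cv–ct: (61 + 2)/1000 = 0.0630.
Expected DCO frequency = 0.0820 × 0.0630 ≈ 0.00517; observed = 2/1000 ≈ 0.00200.
Coefficient of coincidence = 0.00200/0.00517 ≈ 0.39; interference = 1 − 0.39 = 0.61.

0.61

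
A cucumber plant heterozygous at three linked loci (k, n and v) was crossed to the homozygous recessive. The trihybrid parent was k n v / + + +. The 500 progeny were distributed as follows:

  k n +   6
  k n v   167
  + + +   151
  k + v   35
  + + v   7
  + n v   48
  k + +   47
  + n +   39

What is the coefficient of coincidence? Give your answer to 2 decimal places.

0.69

The two rarest classes, k n + and + + v, are the double crossovers. Comparing them with the parentals, only the v allele has switched, so v is the middle locus and the order is n – v – k.
n–v: (74 + 13)/500 = 0.1740; v–k: (95 + 13)/500 = 0.2160.
Expected DCO frequency = 0.1740 × 0.2160 ≈ 0.03758; observed = 13/500 ≈ 0.02600.
Coefficient of coincidence = 0.02600/0.03758 ≈ 0.69.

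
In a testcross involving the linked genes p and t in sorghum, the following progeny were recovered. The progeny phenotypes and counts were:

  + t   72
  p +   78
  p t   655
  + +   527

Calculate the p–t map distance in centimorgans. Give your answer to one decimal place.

The two most frequent classes, + + (527) and p t (655), are the parental types, so the F1 was + + / p t.
The recombinant classes are + t and p +: 72 + 78 = 150.
Recombination frequency = 150/1332 = 0.1126 ≈ 11.3%, i.e. 11.3 centimorgans.

11.3 centimorgans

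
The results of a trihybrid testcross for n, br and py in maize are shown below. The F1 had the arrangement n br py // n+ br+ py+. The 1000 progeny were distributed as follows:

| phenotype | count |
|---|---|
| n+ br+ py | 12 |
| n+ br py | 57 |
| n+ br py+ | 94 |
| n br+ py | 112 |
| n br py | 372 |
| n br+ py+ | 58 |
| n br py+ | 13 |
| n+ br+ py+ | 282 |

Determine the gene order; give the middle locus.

py

The two rarest classes, n br py+ and n+ br+ py, are the double crossovers. Comparing them with the parentals, only the py allele has switched, so py is the middle locus and the order is n – py – br.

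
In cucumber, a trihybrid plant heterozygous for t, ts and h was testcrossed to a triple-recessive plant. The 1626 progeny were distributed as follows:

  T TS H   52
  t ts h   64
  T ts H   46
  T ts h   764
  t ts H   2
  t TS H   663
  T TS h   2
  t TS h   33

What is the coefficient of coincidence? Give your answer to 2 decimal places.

The two most frequent reciprocal classes, t TS H and T ts h, are the parental types, so the F1 was t TS H / T ts h.
The two rarest classes, t ts H and T TS h, are the double crossovers. Comparing them with the parentals, only the ts allele has switched, so ts is the middle locus and the order is t – ts – h.
t–ts: (116 + 4)/1626 = 0.0738; ts–h: (79 + 4)/1626 = 0.0510.
Expected DCO frequency = 0.0738 × 0.0510 ≈ 0.00376; observed = 4/1626 ≈ 0.00246.
Coefficient of coincidence = 0.00246/0.00376 ≈ 0.65.

0.65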